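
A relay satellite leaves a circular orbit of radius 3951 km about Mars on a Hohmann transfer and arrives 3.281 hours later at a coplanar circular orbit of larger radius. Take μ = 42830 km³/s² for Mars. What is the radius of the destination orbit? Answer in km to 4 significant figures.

Transfer time t = 3.281 hours = 11811.6 s, and t = π√(a_t³/μ).
So a_t = (μ t²/π²)^(1/3) = (42830 × (11811.6)² / π²)^(1/3) = 8459.7 km.
Since a_t = (r₁ + r₂)/2, r₂ = 2a_t − r₁ = 2×8459.7 − 3951 = 12968.4 km.

r₂ = 12970 km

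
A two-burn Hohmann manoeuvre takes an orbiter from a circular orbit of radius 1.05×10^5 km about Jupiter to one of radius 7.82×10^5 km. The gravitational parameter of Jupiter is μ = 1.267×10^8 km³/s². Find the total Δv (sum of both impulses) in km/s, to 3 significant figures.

Δv = 17.9 km/s

Semi-major axis of the transfer orbit: a_t = (1.050×10^5 + 7.820×10^5)/2 = 4.435×10^5 km.
Circular speed at r₁: v₁ = √(μ/r₁) = √(1.267×10^8/1.050×10^5) = 34.737 km/s.
Transfer-orbit speed at r₁ (vis-viva): v_p = √[μ(2/r₁ − 1/a_t)] = 46.126 km/s.
First burn Δv₁ = |v_p − v₁| = 11.389 km/s.
Circular speed at r₂: v₂ = √(μ/r₂) = 12.72873 km/s.
Transfer-orbit speed at r₂: v_a = √[μ(2/r₂ − 1/a_t)] = 6.193452 km/s.
Second burn Δv₂ = |v₂ − v_a| = 6.5353 km/s.
Total Δv = Δv₁ + Δv₂ = 17.92 km/s.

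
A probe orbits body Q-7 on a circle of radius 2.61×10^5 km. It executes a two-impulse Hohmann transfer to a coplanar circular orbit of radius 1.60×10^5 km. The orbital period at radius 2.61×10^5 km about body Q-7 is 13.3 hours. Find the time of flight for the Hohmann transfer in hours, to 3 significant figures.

t = 4.82 hours

From Kepler's third law T² = 4π²r³/μ at r = 2.61×10^5 km, T = 13.3 hours = 13.3 × 3600 s = 47880 s: μ = 4π²r³/T² = 3.06177×10^8 km³/s².
The Hohmann ellipse has a_t = (r₁ + r₂)/2 = 2.105×10^5 km.
Transfer time t = π√(a_t³/μ) = π√((2.105×10^5)³ / 3.06177×10^8) = 17340 s.
Converting: 17340 s ÷ 3600 s/hour = 4.82 hours.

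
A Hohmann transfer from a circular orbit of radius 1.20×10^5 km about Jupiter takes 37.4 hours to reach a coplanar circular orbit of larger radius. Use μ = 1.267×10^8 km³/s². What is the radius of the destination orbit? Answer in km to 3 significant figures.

r₂ = 1.11×10^6 km

Transfer time t = 37.4 hours = 1.3464×10^5 s, and t = π√(a_t³/μ).
So a_t = (μ t²/π²)^(1/3) = (1.267×10^8 × (1.3464×10^5)² / π²)^(1/3) = 6.1509×10^5 km.
Since a_t = (r₁ + r₂)/2, r₂ = 2a_t − r₁ = 2×6.1509×10^5 − 1.200×10^5 = 1.11018×10^6 km.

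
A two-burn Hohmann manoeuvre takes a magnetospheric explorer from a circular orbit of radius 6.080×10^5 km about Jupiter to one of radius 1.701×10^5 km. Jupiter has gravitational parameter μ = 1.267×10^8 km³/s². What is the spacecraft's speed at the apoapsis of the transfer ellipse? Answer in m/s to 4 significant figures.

Transfer-ellipse semi-major axis a_t = (r₁ + r₂)/2 = (6.080×10^5 + 1.701×10^5)/2 = 3.8905×10^5 km.
At apoapsis, r = 6.080×10^5 km.
From the vis-viva equation, v = √[μ(2/r − 1/a_t)] = 9.545 km/s.

v = 9545 m/s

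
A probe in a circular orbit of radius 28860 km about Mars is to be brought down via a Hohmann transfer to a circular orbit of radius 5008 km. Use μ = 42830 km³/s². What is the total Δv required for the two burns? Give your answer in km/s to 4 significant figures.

Δv = 1.449 km/s

Transfer-ellipse semi-major axis a_t = (r₁ + r₂)/2 = (28860 + 5008)/2 = 16934 km.
At r₁ the circular-orbit speed is v₁ = √(μ/r₁) = 1.2182 km/s.
On the transfer ellipse at r₁, vis-viva equation gives v_a = √[μ(2/r₁ − 1/a_t)] = 0.66249 km/s.
First burn Δv₁ = |v_a − v₁| = 0.5557 km/s.
Circular speed at r₂: v₂ = √(μ/r₂) = 2.92443 km/s.
Transfer-orbit speed at r₂: v_p = √[μ(2/r₂ − 1/a_t)] = 3.81777 km/s.
Second burn Δv₂ = |v₂ − v_p| = 0.8933 km/s.
Total Δv = Δv₁ + Δv₂ = 1.449 km/s.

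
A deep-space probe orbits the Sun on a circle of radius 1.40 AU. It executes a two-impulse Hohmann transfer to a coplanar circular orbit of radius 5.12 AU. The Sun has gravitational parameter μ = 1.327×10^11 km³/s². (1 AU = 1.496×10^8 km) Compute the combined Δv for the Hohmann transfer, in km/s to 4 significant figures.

Δv = 10.91 km/s

In km: r₁ = 1.40 × 1.496×10^8 = 2.0944×10^8 km; r₂ = 5.12 × 1.496×10^8 = 7.65952×10^8 km.
Semi-major axis of the transfer orbit: a_t = (2.0944×10^8 + 7.65952×10^8)/2 = 4.87696×10^8 km.
At r₁ the circular-orbit speed is v₁ = √(μ/r₁) = 25.171 km/s.
Transfer-orbit speed at r₁ (vis-viva): v_p = √[μ(2/r₁ − 1/a_t)] = 31.545 km/s.
First burn Δv₁ = |v_p − v₁| = 6.374 km/s.
Circular speed at r₂: v₂ = √(μ/r₂) = 13.1624 km/s.
Transfer-orbit speed at r₂: v_a = √[μ(2/r₂ − 1/a_t)] = 8.62561 km/s.
Second burn Δv₂ = |v₂ − v_a| = 4.537 km/s.
Δv = Δv₁ + Δv₂ = 6.374 + 4.537 = 10.91 km/s.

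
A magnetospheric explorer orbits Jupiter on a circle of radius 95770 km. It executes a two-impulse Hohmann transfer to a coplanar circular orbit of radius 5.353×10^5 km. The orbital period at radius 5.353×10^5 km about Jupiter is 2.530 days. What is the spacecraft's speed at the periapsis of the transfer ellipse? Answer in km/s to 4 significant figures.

v = 47.38 km/s

From Kepler's third law T² = 4π²r³/μ at r = 5.353×10^5 km, T = 2.530 days = 2.530 × 86400 s = 2.18592×10^5 s: μ = 4π²r³/T² = 1.26731×10^8 km³/s².
Semi-major axis of the transfer orbit: a_t = (95770 + 5.353×10^5)/2 = 3.15535×10^5 km.
At periapsis, r = 95770 km.
Applying v² = μ(2/r − 1/a_t): v = 47.38 km/s.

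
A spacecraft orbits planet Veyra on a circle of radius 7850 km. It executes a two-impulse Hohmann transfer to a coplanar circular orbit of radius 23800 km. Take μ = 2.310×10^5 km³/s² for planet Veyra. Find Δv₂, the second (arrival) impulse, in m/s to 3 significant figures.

Semi-major axis of the transfer orbit: a_t = (7850 + 23800)/2 = 15825 km.
Circular speed at r = 23800 km: v_c = √(μ/r) = 3.1154 km/s.
Vis-viva on the transfer ellipse at r = 23800 km gives v_t = √[μ(2/r − 1/a_t)] = 2.1942 km/s.
Δv₂ = |v_t − v_c| = |2.1942 − 3.1154| = 0.9212 km/s.

Δv₂ = 921 m/s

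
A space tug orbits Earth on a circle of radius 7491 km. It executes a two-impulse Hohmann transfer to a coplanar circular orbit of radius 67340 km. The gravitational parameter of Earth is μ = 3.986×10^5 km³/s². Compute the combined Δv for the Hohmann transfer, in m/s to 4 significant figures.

Δv = 3836 m/s

Semi-major axis of the transfer orbit: a_t = (7491 + 67340)/2 = 37415.5 km.
Circular speed at r₁: v₁ = √(μ/r₁) = √(3.986×10^5/7491) = 7.29455 km/s.
On the transfer ellipse at r₁, vis-viva equation gives v_p = √[μ(2/r₁ − 1/a_t)] = 9.78610 km/s.
First burn Δv₁ = |v_p − v₁| = 2.492 km/s.
At r₂, v₂ = √(μ/r₂) = 2.433 km/s.
Transfer-orbit speed at r₂: v_a = √[μ(2/r₂ − 1/a_t)] = 1.089 km/s.
Second burn Δv₂ = |v₂ − v_a| = 1.344 km/s.
Δv = Δv₁ + Δv₂ = 2.492 + 1.344 = 3.836 km/s.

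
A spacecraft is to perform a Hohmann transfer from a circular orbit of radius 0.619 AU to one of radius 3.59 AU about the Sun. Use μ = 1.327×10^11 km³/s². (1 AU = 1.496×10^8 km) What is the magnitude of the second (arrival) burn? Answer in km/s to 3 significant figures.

Δv₂ = 7.19 km/s

In km: r₁ = 0.619 × 1.496×10^8 = 9.26024×10^7 km; r₂ = 3.59 × 1.496×10^8 = 5.37064×10^8 km.
Semi-major axis of the transfer orbit: a_t = (9.26024×10^7 + 5.37064×10^8)/2 = 3.148332×10^8 km.
On the circular orbit at r = 5.37064×10^8 km, v_c = √(μ/r) = 15.719 km/s.
Vis-viva on the transfer ellipse at r = 5.37064×10^8 km gives v_t = √[μ(2/r − 1/a_t)] = 8.5250 km/s.
Δv₂ = |v_t − v_c| = |8.5250 − 15.719| = 7.194 km/s.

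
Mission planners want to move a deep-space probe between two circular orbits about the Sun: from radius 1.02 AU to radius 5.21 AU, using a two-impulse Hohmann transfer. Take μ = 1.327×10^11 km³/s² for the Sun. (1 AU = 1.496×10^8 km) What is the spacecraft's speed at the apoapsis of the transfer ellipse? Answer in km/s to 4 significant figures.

v = 7.467 km/s

In km: r₁ = 1.02 × 1.496×10^8 = 1.52592×10^8 km; r₂ = 5.21 × 1.496×10^8 = 7.79416×10^8 km.
The Hohmann ellipse has a_t = (r₁ + r₂)/2 = 4.66004×10^8 km.
The apoapsis of the transfer ellipse is at r = 7.79416×10^8 km.
From the vis-viva equation, v = √[μ(2/r − 1/a_t)] = 7.467 km/s.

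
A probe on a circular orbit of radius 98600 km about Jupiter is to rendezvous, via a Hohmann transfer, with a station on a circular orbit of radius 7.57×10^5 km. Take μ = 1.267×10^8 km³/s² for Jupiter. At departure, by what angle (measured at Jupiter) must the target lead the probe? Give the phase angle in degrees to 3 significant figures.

Transfer-ellipse semi-major axis a_t = (r₁ + r₂)/2 = (98600 + 7.570×10^5)/2 = 4.278×10^5 km.
Transfer time t = π√(a_t³/μ) = 78090 s.
The target's mean motion on its circular orbit is ω₂ = √(μ/r₂³) = 1.709×10^-5 rad/s.
Angle swept by the target during transfer: ω₂·t = 1.3346 rad = 76.47°.
The probe traverses 180° on the transfer ellipse, so the target must lead by 180° − 76.47° = 104°.

φ = 104°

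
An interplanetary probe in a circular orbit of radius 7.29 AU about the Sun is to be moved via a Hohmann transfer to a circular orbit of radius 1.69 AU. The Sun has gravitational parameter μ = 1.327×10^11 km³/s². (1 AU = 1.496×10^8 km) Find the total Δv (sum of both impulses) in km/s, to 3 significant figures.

In km: r₁ = 7.29 × 1.496×10^8 = 1.090584×10^9 km; r₂ = 1.69 × 1.496×10^8 = 2.52824×10^8 km.
The Hohmann ellipse has a_t = (r₁ + r₂)/2 = 6.71704×10^8 km.
At r₁ the circular-orbit speed is v₁ = √(μ/r₁) = 11.0308 km/s.
Transfer-orbit speed at r₁ (vis-viva equation): v_a = √[μ(2/r₁ − 1/a_t)] = 6.76747 km/s.
First burn Δv₁ = |v_a − v₁| = 4.2633 km/s.
Circular speed at r₂: v₂ = √(μ/r₂) = 22.9101 km/s.
Transfer-orbit speed at r₂: v_p = √[μ(2/r₂ − 1/a_t)] = 29.1922 km/s.
Second burn Δv₂ = |v₂ − v_p| = 6.2821 km/s.
Total Δv = Δv₁ + Δv₂ = 10.55 km/s.

Δv = 10.5 km/s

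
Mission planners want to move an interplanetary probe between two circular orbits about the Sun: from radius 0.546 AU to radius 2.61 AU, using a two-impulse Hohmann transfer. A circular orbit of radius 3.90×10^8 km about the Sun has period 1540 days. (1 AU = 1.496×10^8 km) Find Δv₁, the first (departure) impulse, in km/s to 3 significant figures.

Δv₁ = 11.5 km/s

From Kepler's third law T² = 4π²r³/μ at r = 3.90×10^8 km, T = 1540 days = 1540 × 86400 s = 1.33056×10^8 s: μ = 4π²r³/T² = 1.32277×10^11 km³/s².
In km: r₁ = 0.546 × 1.496×10^8 = 8.16816×10^7 km; r₂ = 2.61 × 1.496×10^8 = 3.90456×10^8 km.
The Hohmann ellipse has a_t = (r₁ + r₂)/2 = 2.360688×10^8 km.
On the circular orbit at r = 8.16816×10^7 km, v_c = √(μ/r) = 40.24 km/s.
Vis-viva on the transfer ellipse at r = 8.16816×10^7 km gives v_t = √[μ(2/r − 1/a_t)] = 51.75 km/s.
Δv₁ = |v_t − v_c| = |51.75 − 40.24| = 11.51 km/s.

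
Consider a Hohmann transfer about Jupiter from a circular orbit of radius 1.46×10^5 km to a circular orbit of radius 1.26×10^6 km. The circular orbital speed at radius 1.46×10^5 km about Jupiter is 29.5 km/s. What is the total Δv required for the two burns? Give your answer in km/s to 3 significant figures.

Δv = 15.5 km/s

From the circular-orbit relation v² = μ/r at r = 1.46×10^5 km: μ = v²r = (29.5)² × 1.46×10^5 = 1.27056×10^8 km³/s².
Transfer-ellipse semi-major axis a_t = (r₁ + r₂)/2 = (1.460×10^5 + 1.260×10^6)/2 = 7.030×10^5 km.
Circular speed at r₁: v₁ = √(μ/r₁) = √(1.27056×10^8/1.460×10^5) = 29.500 km/s.
On the transfer ellipse at r₁, vis-viva equation gives v_p = √[μ(2/r₁ − 1/a_t)] = 39.494 km/s.
First burn Δv₁ = |v_p − v₁| = 9.994 km/s.
At r₂, v₂ = √(μ/r₂) = 10.042 km/s.
Transfer-orbit speed at r₂: v_a = √[μ(2/r₂ − 1/a_t)] = 4.5763 km/s.
Second burn Δv₂ = |v₂ − v_a| = 5.466 km/s.
Total Δv = Δv₁ + Δv₂ = 15.46 km/s.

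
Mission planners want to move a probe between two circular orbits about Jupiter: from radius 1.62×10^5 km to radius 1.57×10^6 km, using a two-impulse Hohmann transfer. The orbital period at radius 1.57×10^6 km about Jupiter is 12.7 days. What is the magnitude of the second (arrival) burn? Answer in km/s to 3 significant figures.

Δv₂ = 5.10 km/s

From Kepler's third law T² = 4π²r³/μ at r = 1.57×10^6 km, T = 12.7 days = 12.7 × 86400 s = 1.09728×10^6 s: μ = 4π²r³/T² = 1.26889×10^8 km³/s².
Transfer-ellipse semi-major axis a_t = (r₁ + r₂)/2 = (1.620×10^5 + 1.570×10^6)/2 = 8.660×10^5 km.
Circular speed at r = 1.570×10^6 km: v_c = √(μ/r) = 8.990 km/s.
Vis-viva on the transfer ellipse at r = 1.570×10^6 km gives v_t = √[μ(2/r − 1/a_t)] = 3.888 km/s.
Δv₂ = |v_t − v_c| = |3.888 − 8.990| = 5.102 km/s.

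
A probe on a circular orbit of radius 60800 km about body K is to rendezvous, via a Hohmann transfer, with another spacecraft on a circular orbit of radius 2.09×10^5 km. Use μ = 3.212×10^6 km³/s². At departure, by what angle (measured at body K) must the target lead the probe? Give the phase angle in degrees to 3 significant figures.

φ = 86.7°

Semi-major axis of the transfer orbit: a_t = (60800 + 2.090×10^5)/2 = 1.349×10^5 km.
The half-period of the transfer ellipse is t = π√(a_t³/μ) = 86852 s.
The target's mean motion on its circular orbit is ω₂ = √(μ/r₂³) = 1.8757×10^-5 rad/s.
Angle swept by the target during transfer: ω₂·t = 1.6291 rad = 93.34°.
Arrival is 180° from departure on the ellipse, so φ = 180° − 93.34° = 86.7°.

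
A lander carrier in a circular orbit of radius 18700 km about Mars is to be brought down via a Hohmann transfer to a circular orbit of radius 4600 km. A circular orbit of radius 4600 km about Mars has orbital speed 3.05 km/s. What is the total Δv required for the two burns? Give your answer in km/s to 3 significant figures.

Δv = 1.38 km/s

From the circular-orbit relation v² = μ/r at r = 4600 km: μ = v²r = (3.05)² × 4600 = 42791.5 km³/s².
Transfer-ellipse semi-major axis a_t = (r₁ + r₂)/2 = (18700 + 4600)/2 = 11650 km.
Circular speed at r₁: v₁ = √(μ/r₁) = √(42791.5/18700) = 1.51272 km/s.
Transfer-orbit speed at r₁ (vis-viva equation): v_a = √[μ(2/r₁ − 1/a_t)] = 0.950548 km/s.
First burn Δv₁ = |v_a − v₁| = 0.5622 km/s.
At r₂, v₂ = √(μ/r₂) = 3.0500 km/s.
Transfer-orbit speed at r₂: v_p = √[μ(2/r₂ − 1/a_t)] = 3.8642 km/s.
Second burn Δv₂ = |v₂ − v_p| = 0.8142 km/s.
Total Δv = Δv₁ + Δv₂ = 1.376 km/s.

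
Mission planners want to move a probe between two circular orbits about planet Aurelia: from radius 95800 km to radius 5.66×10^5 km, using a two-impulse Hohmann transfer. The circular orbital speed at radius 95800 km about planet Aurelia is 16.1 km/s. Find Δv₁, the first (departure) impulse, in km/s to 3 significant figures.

From the circular-orbit relation v² = μ/r at r = 95800 km: μ = v²r = (16.1)² × 95800 = 2.48323×10^7 km³/s².
Semi-major axis of the transfer orbit: a_t = (95800 + 5.660×10^5)/2 = 3.309×10^5 km.
On the circular orbit at r = 95800 km, v_c = √(μ/r) = 16.100 km/s.
Transfer-orbit speed at the same r (vis-viva, a = a_t): v_t = √[μ(2/r − 1/a_t)] = 21.056 km/s.
Δv₁ = |v_t − v_c| = |21.056 − 16.100| = 4.956 km/s.

Δv₁ = 4.96 km/s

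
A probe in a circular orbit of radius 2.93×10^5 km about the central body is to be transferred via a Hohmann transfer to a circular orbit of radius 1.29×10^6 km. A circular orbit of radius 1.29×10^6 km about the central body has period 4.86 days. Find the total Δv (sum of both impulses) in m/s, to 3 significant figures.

From Kepler's third law T² = 4π²r³/μ at r = 1.29×10^6 km, T = 4.86 days = 4.86 × 86400 s = 4.19904×10^5 s: μ = 4π²r³/T² = 4.80650×10^8 km³/s².
The Hohmann ellipse has a_t = (r₁ + r₂)/2 = 7.915×10^5 km.
Circular speed at r₁: v₁ = √(μ/r₁) = √(4.80650×10^8/2.930×10^5) = 40.5024 km/s.
On the transfer ellipse at r₁, vis-viva equation gives v_p = √[μ(2/r₁ − 1/a_t)] = 51.7071 km/s.
First burn Δv₁ = |v_p − v₁| = 11.20 km/s.
At r₂, v₂ = √(μ/r₂) = 19.30277 km/s.
Transfer-orbit speed at r₂: v_a = √[μ(2/r₂ − 1/a_t)] = 11.74432 km/s.
Second burn Δv₂ = |v₂ − v_a| = 7.558 km/s.
Δv = Δv₁ + Δv₂ = 11.20 + 7.558 = 18.76 km/s.

Δv = 18800 m/s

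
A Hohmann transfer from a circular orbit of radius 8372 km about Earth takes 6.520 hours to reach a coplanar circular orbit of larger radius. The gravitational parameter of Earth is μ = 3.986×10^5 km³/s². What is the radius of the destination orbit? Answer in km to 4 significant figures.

r₂ = 47880 km

Transfer time t = 6.520 hours = 23472 s, and t = π√(a_t³/μ).
So a_t = (μ t²/π²)^(1/3) = (3.986×10^5 × (23472)² / π²)^(1/3) = 28126 km.
Since a_t = (r₁ + r₂)/2, r₂ = 2a_t − r₁ = 2×28126 − 8372 = 47880 km.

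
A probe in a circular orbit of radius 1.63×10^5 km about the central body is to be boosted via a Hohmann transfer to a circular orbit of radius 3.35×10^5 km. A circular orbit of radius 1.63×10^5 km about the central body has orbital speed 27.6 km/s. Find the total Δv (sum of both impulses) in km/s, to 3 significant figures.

Δv = 8.09 km/s

From the circular-orbit relation v² = μ/r at r = 1.63×10^5 km: μ = v²r = (27.6)² × 1.63×10^5 = 1.24167×10^8 km³/s².
Semi-major axis of the transfer orbit: a_t = (1.630×10^5 + 3.350×10^5)/2 = 2.490×10^5 km.
At r₁ the circular-orbit speed is v₁ = √(μ/r₁) = 27.600 km/s.
Transfer-orbit speed at r₁ (vis-viva equation): v_p = √[μ(2/r₁ − 1/a_t)] = 32.013 km/s.
First burn Δv₁ = |v_p − v₁| = 4.413 km/s.
Circular speed at r₂: v₂ = √(μ/r₂) = 19.25221 km/s.
Transfer-orbit speed at r₂: v_a = √[μ(2/r₂ − 1/a_t)] = 15.57667 km/s.
Second burn Δv₂ = |v₂ − v_a| = 3.676 km/s.
Δv = Δv₁ + Δv₂ = 4.413 + 3.676 = 8.089 km/s.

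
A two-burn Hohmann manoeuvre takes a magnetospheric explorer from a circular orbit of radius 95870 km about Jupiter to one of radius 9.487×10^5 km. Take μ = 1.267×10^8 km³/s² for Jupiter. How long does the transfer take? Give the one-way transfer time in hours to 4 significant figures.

Semi-major axis of the transfer orbit: a_t = (95870 + 9.487×10^5)/2 = 5.22285×10^5 km.
Transfer time t = π√(a_t³/μ) = π√((5.22285×10^5)³ / 1.267×10^8) = 1.0535×10^5 s.
Converting: 1.0535×10^5 s ÷ 3600 s/hour = 29.26 hours.

t = 29.26 hours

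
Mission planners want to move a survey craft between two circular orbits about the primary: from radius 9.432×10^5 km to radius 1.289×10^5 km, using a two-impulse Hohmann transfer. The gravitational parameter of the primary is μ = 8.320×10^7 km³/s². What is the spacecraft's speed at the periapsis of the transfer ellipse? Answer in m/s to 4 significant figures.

v = 33700 m/s

The Hohmann ellipse has a_t = (r₁ + r₂)/2 = 5.3605×10^5 km.
At periapsis, r = 1.289×10^5 km.
Vis-viva: v = √[μ(2/r − 1/a_t)] = √[8.320×10^7 × (2/1.289×10^5 − 1/5.3605×10^5)] = 33.70 km/s.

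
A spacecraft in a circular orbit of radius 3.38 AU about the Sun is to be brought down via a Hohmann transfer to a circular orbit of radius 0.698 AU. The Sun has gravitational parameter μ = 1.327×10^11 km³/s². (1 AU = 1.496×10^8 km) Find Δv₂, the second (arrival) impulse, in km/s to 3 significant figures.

In km: r₁ = 3.38 × 1.496×10^8 = 5.05648×10^8 km; r₂ = 0.698 × 1.496×10^8 = 1.044208×10^8 km.
Semi-major axis of the transfer orbit: a_t = (5.05648×10^8 + 1.044208×10^8)/2 = 3.050344×10^8 km.
Circular speed at r = 1.044208×10^8 km: v_c = √(μ/r) = 35.65 km/s.
Vis-viva on the transfer ellipse at r = 1.044208×10^8 km gives v_t = √[μ(2/r − 1/a_t)] = 45.90 km/s.
Δv₂ = |v_t − v_c| = |45.90 − 35.65| = 10.25 km/s.

Δv₂ = 10.2 km/s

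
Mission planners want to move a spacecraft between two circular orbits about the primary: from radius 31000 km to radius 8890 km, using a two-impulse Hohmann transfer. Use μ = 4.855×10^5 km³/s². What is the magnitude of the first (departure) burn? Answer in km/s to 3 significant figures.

The Hohmann ellipse has a_t = (r₁ + r₂)/2 = 19945 km.
Circular speed at r = 31000 km: v_c = √(μ/r) = 3.957 km/s.
Vis-viva on the transfer ellipse at r = 31000 km gives v_t = √[μ(2/r − 1/a_t)] = 2.642 km/s.
Δv₁ = |v_t − v_c| = |2.642 − 3.957| = 1.315 km/s.

Δv₁ = 1.32 km/s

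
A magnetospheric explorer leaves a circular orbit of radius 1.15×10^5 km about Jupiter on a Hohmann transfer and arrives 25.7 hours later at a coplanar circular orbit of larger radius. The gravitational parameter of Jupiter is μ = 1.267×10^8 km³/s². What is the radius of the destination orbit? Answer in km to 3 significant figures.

r₂ = 8.43×10^5 km

Transfer time t = 25.7 hours = 92520 s, and t = π√(a_t³/μ).
So a_t = (μ t²/π²)^(1/3) = (1.267×10^8 × (92520)² / π²)^(1/3) = 4.7898×10^5 km.
Since a_t = (r₁ + r₂)/2, r₂ = 2a_t − r₁ = 2×4.7898×10^5 − 1.150×10^5 = 8.4296×10^5 km.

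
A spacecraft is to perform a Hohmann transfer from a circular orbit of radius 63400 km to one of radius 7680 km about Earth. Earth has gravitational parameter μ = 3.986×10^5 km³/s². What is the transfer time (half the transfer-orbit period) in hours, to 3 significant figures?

t = 9.26 hours

Transfer-ellipse semi-major axis a_t = (r₁ + r₂)/2 = (63400 + 7680)/2 = 35540 km.
Half the transfer-orbit period gives t = π√(a_t³/μ) = 33340 s.
Converting: 33340 s ÷ 3600 s/hour = 9.26 hours.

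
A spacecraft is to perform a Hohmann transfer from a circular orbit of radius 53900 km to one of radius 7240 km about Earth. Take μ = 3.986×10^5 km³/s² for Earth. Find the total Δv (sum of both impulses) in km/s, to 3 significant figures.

Δv = 3.83 km/s

Semi-major axis of the transfer orbit: a_t = (53900 + 7240)/2 = 30570 km.
Circular speed at r₁: v₁ = √(μ/r₁) = √(3.986×10^5/53900) = 2.719 km/s.
Transfer-orbit speed at r₁ (vis-viva): v_a = √[μ(2/r₁ − 1/a_t)] = 1.323 km/s.
First burn Δv₁ = |v_a − v₁| = 1.396 km/s.
Circular speed at r₂: v₂ = √(μ/r₂) = 7.4199 km/s.
Transfer-orbit speed at r₂: v_p = √[μ(2/r₂ − 1/a_t)] = 9.8525 km/s.
Second burn Δv₂ = |v₂ − v_p| = 2.433 km/s.
Total Δv = Δv₁ + Δv₂ = 3.829 km/s.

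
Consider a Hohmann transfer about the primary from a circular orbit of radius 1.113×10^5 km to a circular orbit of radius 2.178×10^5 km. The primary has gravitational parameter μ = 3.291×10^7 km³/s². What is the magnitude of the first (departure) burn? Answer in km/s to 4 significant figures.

Δv₁ = 2.588 km/s

The Hohmann ellipse has a_t = (r₁ + r₂)/2 = 1.6455×10^5 km.
Circular speed at r = 1.113×10^5 km: v_c = √(μ/r) = 17.1956 km/s.
Vis-viva on the transfer ellipse at r = 1.113×10^5 km gives v_t = √[μ(2/r − 1/a_t)] = 19.7832 km/s.
Δv₁ = |v_t − v_c| = |19.7832 − 17.1956| = 2.588 km/s.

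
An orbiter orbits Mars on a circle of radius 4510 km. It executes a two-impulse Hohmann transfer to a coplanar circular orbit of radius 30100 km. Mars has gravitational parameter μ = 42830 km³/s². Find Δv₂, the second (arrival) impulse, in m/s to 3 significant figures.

Semi-major axis of the transfer orbit: a_t = (4510 + 30100)/2 = 17305 km.
On the circular orbit at r = 30100 km, v_c = √(μ/r) = 1.1929 km/s.
Vis-viva on the transfer ellipse at r = 30100 km gives v_t = √[μ(2/r − 1/a_t)] = 0.60897 km/s.
Δv₂ = |v_t − v_c| = |0.60897 − 1.1929| = 0.5839 km/s.

Δv₂ = 584 m/s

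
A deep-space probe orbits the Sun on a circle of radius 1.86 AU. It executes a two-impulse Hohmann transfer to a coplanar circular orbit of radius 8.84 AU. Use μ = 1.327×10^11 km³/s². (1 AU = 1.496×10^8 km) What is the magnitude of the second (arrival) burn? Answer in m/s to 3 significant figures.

Δv₂ = 4110 m/s

In km: r₁ = 1.86 × 1.496×10^8 = 2.78256×10^8 km; r₂ = 8.84 × 1.496×10^8 = 1.322464×10^9 km.
Semi-major axis of the transfer orbit: a_t = (2.78256×10^8 + 1.322464×10^9)/2 = 8.0036×10^8 km.
Circular speed at r = 1.322464×10^9 km: v_c = √(μ/r) = 10.017 km/s.
Transfer-orbit speed at the same r (vis-viva, a = a_t): v_t = √[μ(2/r − 1/a_t)] = 5.9064 km/s.
Δv₂ = |v_t − v_c| = |5.9064 − 10.017| = 4.111 km/s.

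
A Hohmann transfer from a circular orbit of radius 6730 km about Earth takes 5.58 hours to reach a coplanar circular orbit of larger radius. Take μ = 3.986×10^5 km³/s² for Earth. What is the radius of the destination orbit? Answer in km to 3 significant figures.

r₂ = 44000 km

Transfer time t = 5.58 hours = 20088 s, and t = π√(a_t³/μ).
So a_t = (μ t²/π²)^(1/3) = (3.986×10^5 × (20088)² / π²)^(1/3) = 25353 km.
Since a_t = (r₁ + r₂)/2, r₂ = 2a_t − r₁ = 2×25353 − 6730 = 43976 km.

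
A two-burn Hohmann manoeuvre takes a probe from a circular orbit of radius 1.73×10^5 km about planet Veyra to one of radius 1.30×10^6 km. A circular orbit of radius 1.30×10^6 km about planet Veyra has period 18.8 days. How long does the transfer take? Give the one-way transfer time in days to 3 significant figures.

t = 4.01 days

From Kepler's third law T² = 4π²r³/μ at r = 1.30×10^6 km, T = 18.8 days = 18.8 × 86400 s = 1.62432×10^6 s: μ = 4π²r³/T² = 3.28736×10^7 km³/s².
The Hohmann ellipse has a_t = (r₁ + r₂)/2 = 7.365×10^5 km.
Half the transfer-orbit period gives t = π√(a_t³/μ) = 3.463×10^5 s.
Converting: 3.463×10^5 s ÷ 86400 s/day = 4.01 days.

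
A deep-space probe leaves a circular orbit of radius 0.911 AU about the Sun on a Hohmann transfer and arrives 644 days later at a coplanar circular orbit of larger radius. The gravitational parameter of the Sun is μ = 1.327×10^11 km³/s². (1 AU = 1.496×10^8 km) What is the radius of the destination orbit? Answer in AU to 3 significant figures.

In km: r₁ = 0.911 × 1.496×10^8 = 1.362856×10^8 km.
Transfer time t = 644 days = 5.56416×10^7 s, and t = π√(a_t³/μ).
So a_t = (μ t²/π²)^(1/3) = (1.327×10^11 × (5.56416×10^7)² / π²)^(1/3) = 3.4657×10^8 km.
Since a_t = (r₁ + r₂)/2, r₂ = 2a_t − r₁ = 2×3.4657×10^8 − 1.362856×10^8 = 5.568544×10^8 km.
In AU: r₂ = 5.568544×10^8 / 1.496×10^8 = 3.72 AU.

r₂ = 3.72 AU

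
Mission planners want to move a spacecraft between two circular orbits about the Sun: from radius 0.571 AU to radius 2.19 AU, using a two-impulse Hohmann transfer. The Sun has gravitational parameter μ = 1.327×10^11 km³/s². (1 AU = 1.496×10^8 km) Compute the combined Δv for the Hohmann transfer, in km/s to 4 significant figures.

In km: r₁ = 0.571 × 1.496×10^8 = 8.54216×10^7 km; r₂ = 2.19 × 1.496×10^8 = 3.27624×10^8 km.
Semi-major axis of the transfer orbit: a_t = (8.54216×10^7 + 3.27624×10^8)/2 = 2.065228×10^8 km.
At r₁ the circular-orbit speed is v₁ = √(μ/r₁) = 39.41 km/s.
Transfer-orbit speed at r₁ (vis-viva equation): v_p = √[μ(2/r₁ − 1/a_t)] = 49.64 km/s.
First burn Δv₁ = |v_p − v₁| = 10.23 km/s.
Circular speed at r₂: v₂ = √(μ/r₂) = 20.1255 km/s.
Transfer-orbit speed at r₂: v_a = √[μ(2/r₂ − 1/a_t)] = 12.9434 km/s.
Second burn Δv₂ = |v₂ − v_a| = 7.182 km/s.
Δv = Δv₁ + Δv₂ = 10.23 + 7.182 = 17.41 km/s.

Δv = 17.41 km/s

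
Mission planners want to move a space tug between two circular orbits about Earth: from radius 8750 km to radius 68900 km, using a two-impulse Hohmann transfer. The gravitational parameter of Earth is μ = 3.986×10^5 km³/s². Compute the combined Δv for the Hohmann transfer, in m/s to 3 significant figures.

The Hohmann ellipse has a_t = (r₁ + r₂)/2 = 38825 km.
At r₁ the circular-orbit speed is v₁ = √(μ/r₁) = 6.749 km/s.
Transfer-orbit speed at r₁ (vis-viva): v_p = √[μ(2/r₁ − 1/a_t)] = 8.991 km/s.
First burn Δv₁ = |v_p − v₁| = 2.242 km/s.
At r₂, v₂ = √(μ/r₂) = 2.405 km/s.
Transfer-orbit speed at r₂: v_a = √[μ(2/r₂ − 1/a_t)] = 1.142 km/s.
Second burn Δv₂ = |v₂ − v_a| = 1.263 km/s.
Δv = Δv₁ + Δv₂ = 2.242 + 1.263 = 3.505 km/s.

Δv = 3510 m/s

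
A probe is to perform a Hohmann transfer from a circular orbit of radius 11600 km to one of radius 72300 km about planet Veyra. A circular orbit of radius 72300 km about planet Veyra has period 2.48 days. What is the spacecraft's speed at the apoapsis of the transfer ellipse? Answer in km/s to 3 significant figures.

From Kepler's third law T² = 4π²r³/μ at r = 72300 km, T = 2.48 days = 2.48 × 86400 s = 2.14272×10^5 s: μ = 4π²r³/T² = 3.24970×10^5 km³/s².
Transfer-ellipse semi-major axis a_t = (r₁ + r₂)/2 = (11600 + 72300)/2 = 41950 km.
At apoapsis, r = 72300 km.
Vis-viva: v = √[μ(2/r − 1/a_t)] = √[3.24970×10^5 × (2/72300 − 1/41950)] = 1.115 km/s.

v = 1.11 km/s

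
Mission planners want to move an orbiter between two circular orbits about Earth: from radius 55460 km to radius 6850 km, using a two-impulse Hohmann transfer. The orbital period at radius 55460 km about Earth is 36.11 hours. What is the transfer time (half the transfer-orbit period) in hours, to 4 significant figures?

From Kepler's third law T² = 4π²r³/μ at r = 55460 km, T = 36.11 hours = 36.11 × 3600 s = 1.29996×10^5 s: μ = 4π²r³/T² = 3.98510×10^5 km³/s².
The Hohmann ellipse has a_t = (r₁ + r₂)/2 = 31155 km.
By Kepler's third law the transfer-orbit period is T = 2π√(a_t³/μ), so t = T/2 = 27367 s.
Converting: 27367 s ÷ 3600 s/hour = 7.602 hours.

t = 7.602 hours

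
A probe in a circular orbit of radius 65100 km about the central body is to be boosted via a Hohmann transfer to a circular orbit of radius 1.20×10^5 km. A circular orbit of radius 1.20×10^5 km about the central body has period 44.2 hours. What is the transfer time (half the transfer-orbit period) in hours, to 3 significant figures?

t = 15.0 hours

From Kepler's third law T² = 4π²r³/μ at r = 1.20×10^5 km, T = 44.2 hours = 44.2 × 3600 s = 1.5912×10^5 s: μ = 4π²r³/T² = 2.69435×10^6 km³/s².
Transfer-ellipse semi-major axis a_t = (r₁ + r₂)/2 = (65100 + 1.200×10^5)/2 = 92550 km.
Transfer time t = π√(a_t³/μ) = π√((92550)³ / 2.69435×10^6) = 53890 s.
Converting: 53890 s ÷ 3600 s/hour = 15.0 hours.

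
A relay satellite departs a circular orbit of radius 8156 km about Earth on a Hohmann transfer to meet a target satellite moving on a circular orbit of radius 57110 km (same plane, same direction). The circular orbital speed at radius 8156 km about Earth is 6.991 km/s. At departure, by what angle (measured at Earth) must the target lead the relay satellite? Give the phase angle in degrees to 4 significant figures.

φ = 102.3°

From the circular-orbit relation v² = μ/r at r = 8156 km: μ = v²r = (6.991)² × 8156 = 3.98617×10^5 km³/s².
Transfer-ellipse semi-major axis a_t = (r₁ + r₂)/2 = (8156 + 57110)/2 = 32633 km.
Transfer time t = π√(a_t³/μ) = 29333.1 s.
Target angular speed ω₂ = √(μ/r₂³) = 4.62604×10^-5 rad/s.
Angle swept by the target during transfer: ω₂·t = 1.35696 rad = 77.748°.
Arrival is 180° from departure on the ellipse, so φ = 180° − 77.748° = 102.3°.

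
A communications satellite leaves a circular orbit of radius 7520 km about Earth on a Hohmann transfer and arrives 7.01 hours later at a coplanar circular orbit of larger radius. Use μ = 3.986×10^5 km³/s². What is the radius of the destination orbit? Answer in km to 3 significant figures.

Transfer time t = 7.01 hours = 25236 s, and t = π√(a_t³/μ).
So a_t = (μ t²/π²)^(1/3) = (3.986×10^5 × (25236)² / π²)^(1/3) = 29518 km.
Since a_t = (r₁ + r₂)/2, r₂ = 2a_t − r₁ = 2×29518 − 7520 = 51516 km.

r₂ = 51500 km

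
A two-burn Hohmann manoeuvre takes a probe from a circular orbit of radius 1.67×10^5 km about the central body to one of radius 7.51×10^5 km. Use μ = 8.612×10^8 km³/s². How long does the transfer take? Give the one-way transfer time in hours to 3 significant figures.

t = 9.25 hours

Transfer-ellipse semi-major axis a_t = (r₁ + r₂)/2 = (1.670×10^5 + 7.510×10^5)/2 = 4.590×10^5 km.
Half the transfer-orbit period gives t = π√(a_t³/μ) = 33290 s.
Converting: 33290 s ÷ 3600 s/hour = 9.25 hours.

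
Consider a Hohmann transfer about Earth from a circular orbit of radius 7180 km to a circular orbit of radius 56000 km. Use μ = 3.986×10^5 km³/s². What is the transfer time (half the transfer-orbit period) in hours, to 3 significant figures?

Transfer-ellipse semi-major axis a_t = (r₁ + r₂)/2 = (7180 + 56000)/2 = 31590 km.
Transfer time t = π√(a_t³/μ) = π√((31590)³ / 3.986×10^5) = 27940 s.
Converting: 27940 s ÷ 3600 s/hour = 7.76 hours.

t = 7.76 hours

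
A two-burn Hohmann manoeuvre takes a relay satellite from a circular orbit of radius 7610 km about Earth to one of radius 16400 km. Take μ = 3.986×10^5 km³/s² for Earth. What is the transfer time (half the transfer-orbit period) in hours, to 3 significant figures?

Transfer-ellipse semi-major axis a_t = (r₁ + r₂)/2 = (7610 + 16400)/2 = 12005 km.
By Kepler's third law the transfer-orbit period is T = 2π√(a_t³/μ), so t = T/2 = 6545 s.
Converting: 6545 s ÷ 3600 s/hour = 1.82 hours.

t = 1.82 hours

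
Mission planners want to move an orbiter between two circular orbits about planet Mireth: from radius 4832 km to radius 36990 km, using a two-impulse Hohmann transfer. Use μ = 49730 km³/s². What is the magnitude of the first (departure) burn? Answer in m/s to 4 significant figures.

Δv₁ = 1059 m/s

Transfer-ellipse semi-major axis a_t = (r₁ + r₂)/2 = (4832 + 36990)/2 = 20911 km.
Circular speed at r = 4832 km: v_c = √(μ/r) = 3.208 km/s.
Transfer-orbit speed at the same r (vis-viva, a = a_t): v_t = √[μ(2/r − 1/a_t)] = 4.267 km/s.
Δv₁ = |v_t − v_c| = |4.267 − 3.208| = 1.059 km/s.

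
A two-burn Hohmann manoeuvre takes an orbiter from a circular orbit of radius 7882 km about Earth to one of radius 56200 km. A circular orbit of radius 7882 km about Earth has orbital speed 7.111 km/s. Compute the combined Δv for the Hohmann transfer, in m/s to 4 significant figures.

Δv = 3649 m/s

From the circular-orbit relation v² = μ/r at r = 7882 km: μ = v²r = (7.111)² × 7882 = 3.98564×10^5 km³/s².
The Hohmann ellipse has a_t = (r₁ + r₂)/2 = 32041 km.
Circular speed at r₁: v₁ = √(μ/r₁) = √(3.98564×10^5/7882) = 7.111 km/s.
Transfer-orbit speed at r₁ (vis-viva equation): v_p = √[μ(2/r₁ − 1/a_t)] = 9.418 km/s.
First burn Δv₁ = |v_p − v₁| = 2.307 km/s.
At r₂, v₂ = √(μ/r₂) = 2.663 km/s.
Transfer-orbit speed at r₂: v_a = √[μ(2/r₂ − 1/a_t)] = 1.321 km/s.
Second burn Δv₂ = |v₂ − v_a| = 1.342 km/s.
Δv = Δv₁ + Δv₂ = 2.307 + 1.342 = 3.649 km/s.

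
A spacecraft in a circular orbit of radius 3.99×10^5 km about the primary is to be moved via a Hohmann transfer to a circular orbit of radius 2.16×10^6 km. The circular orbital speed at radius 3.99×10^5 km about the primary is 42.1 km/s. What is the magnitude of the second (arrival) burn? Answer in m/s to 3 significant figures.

Δv₂ = 7990 m/s

From the circular-orbit relation v² = μ/r at r = 3.99×10^5 km: μ = v²r = (42.1)² × 3.99×10^5 = 7.07192×10^8 km³/s².
Semi-major axis of the transfer orbit: a_t = (3.990×10^5 + 2.160×10^6)/2 = 1.2795×10^6 km.
On the circular orbit at r = 2.160×10^6 km, v_c = √(μ/r) = 18.09 km/s.
Vis-viva on the transfer ellipse at r = 2.160×10^6 km gives v_t = √[μ(2/r − 1/a_t)] = 10.10 km/s.
Δv₂ = |v_t − v_c| = |10.10 − 18.09| = 7.990 km/s.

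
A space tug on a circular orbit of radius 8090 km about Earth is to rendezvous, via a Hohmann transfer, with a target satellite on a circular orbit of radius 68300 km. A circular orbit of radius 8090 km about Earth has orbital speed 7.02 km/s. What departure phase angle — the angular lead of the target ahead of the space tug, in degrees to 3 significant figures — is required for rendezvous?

From the circular-orbit relation v² = μ/r at r = 8090 km: μ = v²r = (7.02)² × 8090 = 3.98678×10^5 km³/s².
The Hohmann ellipse has a_t = (r₁ + r₂)/2 = 38195 km.
Transfer time t = π√(a_t³/μ) = 37141 s.
Target angular speed ω₂ = √(μ/r₂³) = 3.5374×10^-5 rad/s.
Angle swept by the target during transfer: ω₂·t = 1.3138 rad = 75.28°.
The space tug traverses 180° on the transfer ellipse, so the target must lead by 180° − 75.28° = 105°.

φ = 105°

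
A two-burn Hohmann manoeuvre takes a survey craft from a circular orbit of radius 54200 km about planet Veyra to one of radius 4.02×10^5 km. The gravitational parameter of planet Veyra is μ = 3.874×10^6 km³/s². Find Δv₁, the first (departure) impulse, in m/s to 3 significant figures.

Δv₁ = 2770 m/s

Transfer-ellipse semi-major axis a_t = (r₁ + r₂)/2 = (54200 + 4.020×10^5)/2 = 2.281×10^5 km.
On the circular orbit at r = 54200 km, v_c = √(μ/r) = 8.45435 km/s.
Transfer-orbit speed at the same r (vis-viva, a = a_t): v_t = √[μ(2/r − 1/a_t)] = 11.2236 km/s.
Δv₁ = |v_t − v_c| = |11.2236 − 8.45435| = 2.769 km/s.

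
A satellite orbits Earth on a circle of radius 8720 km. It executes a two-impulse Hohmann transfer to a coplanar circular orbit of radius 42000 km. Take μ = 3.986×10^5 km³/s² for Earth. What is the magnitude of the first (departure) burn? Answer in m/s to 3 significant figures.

Δv₁ = 1940 m/s

The Hohmann ellipse has a_t = (r₁ + r₂)/2 = 25360 km.
On the circular orbit at r = 8720 km, v_c = √(μ/r) = 6.761 km/s.
Vis-viva on the transfer ellipse at r = 8720 km gives v_t = √[μ(2/r − 1/a_t)] = 8.701 km/s.
Δv₁ = |v_t − v_c| = |8.701 − 6.761| = 1.940 km/s.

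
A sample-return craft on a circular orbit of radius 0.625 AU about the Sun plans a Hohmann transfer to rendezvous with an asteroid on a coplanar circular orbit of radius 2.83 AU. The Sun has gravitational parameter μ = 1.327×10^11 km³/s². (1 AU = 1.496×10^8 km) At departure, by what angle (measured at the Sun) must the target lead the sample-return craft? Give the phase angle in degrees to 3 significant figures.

φ = 94.2°

In km: r₁ = 0.625 × 1.496×10^8 = 9.350×10^7 km; r₂ = 2.83 × 1.496×10^8 = 4.23368×10^8 km.
Transfer-ellipse semi-major axis a_t = (r₁ + r₂)/2 = (9.350×10^7 + 4.23368×10^8)/2 = 2.58434×10^8 km.
Transfer time t = π√(a_t³/μ) = 3.5829×10^7 s.
The target's mean motion on its circular orbit is ω₂ = √(μ/r₂³) = 4.1818×10^-8 rad/s.
Angle swept by the target during transfer: ω₂·t = 1.4983 rad = 85.846°.
Arrival is 180° from departure on the ellipse, so φ = 180° − 85.846° = 94.2°.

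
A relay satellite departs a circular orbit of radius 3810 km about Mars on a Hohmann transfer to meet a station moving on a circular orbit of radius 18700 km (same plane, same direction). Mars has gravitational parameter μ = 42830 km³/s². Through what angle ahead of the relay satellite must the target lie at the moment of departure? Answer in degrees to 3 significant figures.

The Hohmann ellipse has a_t = (r₁ + r₂)/2 = 11255 km.
Transfer time t = π√(a_t³/μ) = 18125.7 s.
Target angular speed ω₂ = √(μ/r₂³) = 8.09304×10^-5 rad/s.
Angle swept by the target during transfer: ω₂·t = 1.46692 rad = 84.048°.
The relay satellite traverses 180° on the transfer ellipse, so the target must lead by 180° − 84.048° = 96.0°.

φ = 96.0°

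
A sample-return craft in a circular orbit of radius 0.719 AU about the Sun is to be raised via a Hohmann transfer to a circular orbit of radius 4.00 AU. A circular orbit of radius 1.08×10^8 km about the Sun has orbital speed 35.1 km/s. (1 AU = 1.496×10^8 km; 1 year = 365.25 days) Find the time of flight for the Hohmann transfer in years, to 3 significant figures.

From the circular-orbit relation v² = μ/r at r = 1.08×10^8 km: μ = v²r = (35.1)² × 1.08×10^8 = 1.33057×10^11 km³/s².
In km: r₁ = 0.719 × 1.496×10^8 = 1.075624×10^8 km; r₂ = 4.00 × 1.496×10^8 = 5.984×10^8 km.
Transfer-ellipse semi-major axis a_t = (r₁ + r₂)/2 = (1.075624×10^8 + 5.984×10^8)/2 = 3.529812×10^8 km.
By Kepler's third law the transfer-orbit period is T = 2π√(a_t³/μ), so t = T/2 = 5.712×10^7 s.
Converting: 5.712×10^7 s ÷ 3.15576×10^7 s/year (365.25 × 86400) = 1.81 years.

t = 1.81 years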